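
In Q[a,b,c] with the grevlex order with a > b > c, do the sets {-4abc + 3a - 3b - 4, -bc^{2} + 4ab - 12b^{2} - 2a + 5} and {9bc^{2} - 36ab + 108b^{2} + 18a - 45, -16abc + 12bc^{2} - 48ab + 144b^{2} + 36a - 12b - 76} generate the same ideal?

Yes, the ideals are equal.

For a fixed monomial order, each ideal has a unique reduced Gröbner basis; comparing bases decides equality.
Buchberger on the first generating set:
f_1 = -4abc + 3a - 3b - 4, LT = abc.
f_2 = -bc^{2} + 4ab - 12b^{2} - 2a + 5, LT = bc^{2}.

S(f_1,f_2): lcm = abc^{2}. S = 4a^{2}b - 12ab^{2} - 2a^{2} - \tfrac{3}{4}ac + \tfrac{3}{4}bc + 5a + c.
  reduce S modulo (f_1, f_2):
  remainder 4a^{2}b - 12ab^{2} - 2a^{2} - \tfrac{3}{4}ac + \tfrac{3}{4}bc + 5a + c ≠ 0; add g_3 = 4a^{2}b - 12ab^{2} - 2a^{2} - \tfrac{3}{4}ac + \tfrac{3}{4}bc + 5a + c to the basis.

S(f_1,g_3): lcm = a^{2}bc. S = 3ab^{2}c + \tfrac{1}{2}a^{2}c + \tfrac{3}{16}ac^{2} - \tfrac{3}{16}bc^{2} - \tfrac{3}{4}a^{2} + \tfrac{3}{4}ab - \tfrac{5}{4}ac - \tfrac{1}{4}c^{2} + a.
  reduce S modulo (f_1, f_2, g_3):
  remainder \tfrac{1}{2}a^{2}c + \tfrac{3}{16}ac^{2} - \tfrac{3}{4}a^{2} + \tfrac{9}{4}ab - \tfrac{5}{4}ac - \tfrac{1}{4}c^{2} + \tfrac{11}{8}a - 3b - \tfrac{15}{16} ≠ 0; add g_4 = \tfrac{1}{2}a^{2}c + \tfrac{3}{16}ac^{2} - \tfrac{3}{4}a^{2} + \tfrac{9}{4}ab - \tfrac{5}{4}ac - \tfrac{1}{4}c^{2} + \tfrac{11}{8}a - 3b - \tfrac{15}{16} to the basis.

The other S-polynomials (S(f_2,g_3), S(f_1,g_4), S(f_2,g_4), S(g_3,g_4)) all reduce to 0 modulo the current basis, so we have a Gröbner basis.
Inter-reduce: drop elements whose leading term is divisible by another's, tail-reduce, and make monic.
Reduced Gröbner basis: {a^{2}b - 3ab^{2} - \tfrac{1}{2}a^{2} - \tfrac{3}{16}ac + \tfrac{3}{16}bc + \tfrac{5}{4}a + \tfrac{1}{4}c, a^{2}c + \tfrac{3}{8}ac^{2} - \tfrac{3}{2}a^{2} + \tfrac{9}{2}ab - \tfrac{5}{2}ac - \tfrac{1}{2}c^{2} + \tfrac{11}{4}a - 6b - \tfrac{15}{8}, abc - \tfrac{3}{4}a + \tfrac{3}{4}b + 1, bc^{2} - 4ab + 12b^{2} + 2a - 5}.

Buchberger on the second generating set:
h_1 = 9bc^{2} - 36ab + 108b^{2} + 18a - 45, LT = bc^{2}.
h_2 = -16abc + 12bc^{2} - 48ab + 144b^{2} + 36a - 12b - 76, LT = abc.

S(h_1,h_2): lcm = abc^{2}. S = \tfrac{3}{4}bc^{3} - 4a^{2}b + 12ab^{2} - 3abc + 9b^{2}c + 2a^{2} + \tfrac{9}{4}ac - \tfrac{3}{4}bc - 5a - \tfrac{19}{4}c.
  reduce S modulo (h_1, h_2):
  remainder -4a^{2}b + 12ab^{2} + 2a^{2} + \tfrac{3}{4}ac - \tfrac{3}{4}bc - 5a - c ≠ 0; add k_3 = -4a^{2}b + 12ab^{2} + 2a^{2} + \tfrac{3}{4}ac - \tfrac{3}{4}bc - 5a - c to the basis.

S(h_1,k_3): lcm = a^{2}bc^{2}. S = 3ab^{2}c^{2} - 4a^{3}b + 12a^{2}b^{2} + \tfrac{1}{2}a^{2}c^{2} + \tfrac{3}{16}ac^{3} - \tfrac{3}{16}bc^{3} + 2a^{3} - \tfrac{5}{4}ac^{2} - \tfrac{1}{4}c^{3} - 5a^{2}.
  reduce S modulo (h_1, h_2, k_3):
  remainder \tfrac{1}{2}a^{2}c^{2} + \tfrac{3}{16}ac^{3} - \tfrac{3}{4}a^{2}c - \tfrac{5}{4}ac^{2} - \tfrac{1}{4}c^{3} + \tfrac{11}{8}ac - 3bc + \tfrac{27}{16}a - \tfrac{27}{16}b - \tfrac{15}{16}c - \tfrac{9}{4} ≠ 0; add k_4 = \tfrac{1}{2}a^{2}c^{2} + \tfrac{3}{16}ac^{3} - \tfrac{3}{4}a^{2}c - \tfrac{5}{4}ac^{2} - \tfrac{1}{4}c^{3} + \tfrac{11}{8}ac - 3bc + \tfrac{27}{16}a - \tfrac{27}{16}b - \tfrac{15}{16}c - \tfrac{9}{4} to the basis.

S(h_2,k_3): lcm = a^{2}bc. S = 3ab^{2}c - \tfrac{3}{4}abc^{2} + 3a^{2}b - 9ab^{2} + \tfrac{1}{2}a^{2}c + \tfrac{3}{16}ac^{2} - \tfrac{3}{16}bc^{2} - \tfrac{9}{4}a^{2} + \tfrac{3}{4}ab - \tfrac{5}{4}ac - \tfrac{1}{4}c^{2} + \tfrac{19}{4}a.
  reduce S modulo (h_1, h_2, k_3, k_4):
  remainder \tfrac{1}{2}a^{2}c + \tfrac{3}{16}ac^{2} - \tfrac{3}{4}a^{2} + \tfrac{9}{4}ab - \tfrac{5}{4}ac - \tfrac{1}{4}c^{2} + \tfrac{11}{8}a - 3b - \tfrac{15}{16} ≠ 0; add k_5 = \tfrac{1}{2}a^{2}c + \tfrac{3}{16}ac^{2} - \tfrac{3}{4}a^{2} + \tfrac{9}{4}ab - \tfrac{5}{4}ac - \tfrac{1}{4}c^{2} + \tfrac{11}{8}a - 3b - \tfrac{15}{16} to the basis.

The other S-polynomials (S(h_1,k_4), S(h_2,k_4), S(k_3,k_4), S(h_1,k_5), S(h_2,k_5), S(k_3,k_5), S(k_4,k_5)) all reduce to 0 modulo the current basis, so we have a Gröbner basis.
Inter-reduce: drop elements whose leading term is divisible by another's, tail-reduce, and make monic.
Reduced Gröbner basis: {a^{2}b - 3ab^{2} - \tfrac{1}{2}a^{2} - \tfrac{3}{16}ac + \tfrac{3}{16}bc + \tfrac{5}{4}a + \tfrac{1}{4}c, a^{2}c + \tfrac{3}{8}ac^{2} - \tfrac{3}{2}a^{2} + \tfrac{9}{2}ab - \tfrac{5}{2}ac - \tfrac{1}{2}c^{2} + \tfrac{11}{4}a - 6b - \tfrac{15}{8}, abc - \tfrac{3}{4}a + \tfrac{3}{4}b + 1, bc^{2} - 4ab + 12b^{2} + 2a - 5}.

The two bases agree; hence the ideals are identical.
The same test decides containment: I ⊆ J iff every generator of I reduces to 0 modulo a Gröbner basis of J.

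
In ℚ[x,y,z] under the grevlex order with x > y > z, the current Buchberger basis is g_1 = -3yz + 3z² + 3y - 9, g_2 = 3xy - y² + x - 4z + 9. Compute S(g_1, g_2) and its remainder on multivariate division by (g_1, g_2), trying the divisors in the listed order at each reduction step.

lcm(LM(g_1), LM(g_2)) = xyz.
S = (lcm/LT(g_1))·g_1 − (lcm/LT(g_2))·g_2 = ⅓y²z - xz² - xy - ⅓xz + 4/3z² + 3x - 3z.
Reduce S modulo (g_1, g_2) in that order:
  leading term y²z: subtract (-1/9y)·g_1 from ⅓y²z - xz² - xy - ⅓xz + 4/3z² + 3x - 3z → -xz² + ⅓yz² - xy + ⅓y² - ⅓xz + 4/3z² + 3x - y - 3z
  leading term xz²: no divisor's leading term divides it; move -xz² to the remainder.
  leading term yz²: subtract (-1/9z)·g_1 from ⅓yz² - xy + ⅓y² - ⅓xz + 4/3z² + 3x - y - 3z → ⅓z³ - xy + ⅓y² - ⅓xz + ⅓yz + 4/3z² + 3x - y - 4z
  leading term z³: no divisor's leading term divides it; move ⅓z³ to the remainder.
  leading term xy: subtract (-⅓)·g_2 from -xy + ⅓y² - ⅓xz + ⅓yz + 4/3z² + 3x - y - 4z → -⅓xz + ⅓yz + 4/3z² + 10/3x - y - 16/3z + 3
  leading term xz: no divisor's leading term divides it; move -⅓xz to the remainder.
  leading term yz: subtract (-1/9)·g_1 from ⅓yz + 4/3z² + 10/3x - y - 16/3z + 3 → 5/3z² + 10/3x - ⅔y - 16/3z + 2
  leading term z²: no divisor's leading term divides it; move 5/3z² to the remainder.
  leading term x: no divisor's leading term divides it; move 10/3x to the remainder.
  leading term y: no divisor's leading term divides it; move -⅔y to the remainder.
  leading term z: no divisor's leading term divides it; move -16/3z to the remainder.
  leading term 1: no divisor's leading term divides it; move 2 to the remainder.
The remainder -xz² + ⅓z³ - ⅓xz + 5/3z² + 10/3x - ⅔y - 16/3z + 2 is nonzero, so it would be added as the next basis element.

S(g_1, g_2) = ⅓y²z - xz² - xy - ⅓xz + 4/3z² + 3x - 3z; remainder on division = -xz² + ⅓z³ - ⅓xz + 5/3z² + 10/3x - ⅔y - 16/3z + 2.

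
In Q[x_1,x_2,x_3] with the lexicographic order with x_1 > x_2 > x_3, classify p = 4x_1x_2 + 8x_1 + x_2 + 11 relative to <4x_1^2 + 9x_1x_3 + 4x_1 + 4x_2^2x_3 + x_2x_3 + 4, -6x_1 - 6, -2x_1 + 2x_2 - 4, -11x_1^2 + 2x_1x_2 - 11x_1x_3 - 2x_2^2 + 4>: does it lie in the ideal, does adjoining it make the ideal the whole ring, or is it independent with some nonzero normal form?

First compute the reduced Gröbner basis of I by Buchberger's algorithm.
f_1 = 4x_1^2 + 9x_1x_3 + 4x_1 + 4x_2^2x_3 + x_2x_3 + 4, LT = x_1^2.
f_2 = -6x_1 - 6, LT = x_1.
f_3 = -2x_1 + 2x_2 - 4, LT = x_1.
f_4 = -11x_1^2 + 2x_1x_2 - 11x_1x_3 - 2x_2^2 + 4, LT = x_1^2.

S(f_1,f_2): lcm = x_1^2. S = 9/4x_1x_3 + x_2^2x_3 + 1/4x_2x_3 + 1.
  reduce S modulo (f_1, f_2, f_3, f_4):
  remainder x_2^2x_3 + 1/4x_2x_3 - 9/4x_3 + 1 ≠ 0; add h_5 = x_2^2x_3 + 1/4x_2x_3 - 9/4x_3 + 1 to the basis.

S(f_1,f_3): lcm = x_1^2. S = x_1x_2 + 9/4x_1x_3 - x_1 + x_2^2x_3 + 1/4x_2x_3 + 1.
  reduce S modulo (f_1, f_2, f_3, f_4, h_5):
  remainder -x_2 + 1 ≠ 0; add h_6 = -x_2 + 1 to the basis.

S(f_1,f_4): lcm = x_1^2. S = 2/11x_1x_2 + 5/4x_1x_3 + x_1 + x_2^2x_3 - 2/11x_2^2 + 1/4x_2x_3 + 15/11.
  reduce S modulo (f_1, f_2, f_3, f_4, h_5, h_6):
  remainder x_3 - 1 ≠ 0; add h_7 = x_3 - 1 to the basis.

The other S-polynomials (S(f_2,f_3), S(f_2,f_4), S(f_3,f_4), S(f_1,h_5), S(f_2,h_5), S(f_3,h_5), S(f_4,h_5), S(f_1,h_6), S(f_2,h_6), S(f_3,h_6), S(f_4,h_6), S(h_5,h_6), S(f_1,h_7), S(f_2,h_7), S(f_3,h_7), S(f_4,h_7), S(h_5,h_7), S(h_6,h_7)) all reduce to 0 modulo the current basis, so we have a Gröbner basis.
Inter-reduce: drop elements whose leading term is divisible by another's, tail-reduce, and make monic.
Reduced Gröbner basis: {x_1 + 1, x_2 - 1, x_3 - 1}.
Label its elements g_1 = x_1 + 1, g_2 = x_2 - 1, g_3 = x_3 - 1.

Reduce p = 4x_1x_2 + 8x_1 + x_2 + 11 modulo G:
  leading term x_1x_2: subtract (4x_2)·g_1 from 4x_1x_2 + 8x_1 + x_2 + 11 → 8x_1 - 3x_2 + 11
  leading term x_1: subtract (8)·g_1 from 8x_1 - 3x_2 + 11 → -3x_2 + 3
  leading term x_2: subtract (-3)·g_2 from -3x_2 + 3 → 0
  normal form = 0.
Since the normal form is 0, p ∈ I.

The remainder on division by a Gröbner basis is unique — it is the normal form.

4x_1x_2 + 8x_1 + x_2 + 11 lies in I (it reduces to 0).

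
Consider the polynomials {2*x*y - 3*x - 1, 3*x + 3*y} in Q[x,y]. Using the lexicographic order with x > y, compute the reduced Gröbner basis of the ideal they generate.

f_1 = 2*x*y - 3*x - 1, LT = x*y.
f_2 = 3*x + 3*y, LT = x.

S(f_1,f_2): lcm = x*y. S = -3/2*x - y**2 - 1/2.
  leading term x: subtract (-1/2)·f_2 from -3/2*x - y**2 - 1/2 → -y**2 + 3/2*y - 1/2
  leading term y**2: no divisor's leading term divides it; move -y**2 to the remainder.
  leading term y: no divisor's leading term divides it; move 3/2*y to the remainder.
  leading term 1: no divisor's leading term divides it; move -1/2 to the remainder.
  remainder -y**2 + 3/2*y - 1/2 ≠ 0; add g_3 = -y**2 + 3/2*y - 1/2 to the basis.

The other S-polynomials (S(f_1,g_3), S(f_2,g_3)) all reduce to 0 modulo the current basis, so we have a Gröbner basis.
Inter-reduce: drop elements whose leading term is divisible by another's, tail-reduce, and make monic.

G = {x + y, y**2 - 3/2*y + 1/2}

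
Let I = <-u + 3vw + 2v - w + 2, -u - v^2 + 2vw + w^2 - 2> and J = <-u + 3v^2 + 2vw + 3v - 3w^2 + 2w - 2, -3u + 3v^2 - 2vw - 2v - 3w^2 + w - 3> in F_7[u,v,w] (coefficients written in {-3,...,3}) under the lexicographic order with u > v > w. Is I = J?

No, the ideals differ.

Two ideals are equal iff their reduced Gröbner bases coincide (the reduced basis is unique for a fixed ordering).
Buchberger on the first generating set:
f_1 = -u + 3vw + 2v - w + 2, LT = u.
f_2 = -u - v^2 + 2vw + w^2 - 2, LT = u.

S(f_1,f_2): lcm = u. S = -v^2 - vw - 2v + w^2 + w + 3.
  leading term v^2: no divisor's leading term divides it; move -v^2 to the remainder.
  leading term vw: no divisor's leading term divides it; move -vw to the remainder.
  leading term v: no divisor's leading term divides it; move -2v to the remainder.
  leading term w^2: no divisor's leading term divides it; move w^2 to the remainder.
  leading term w: no divisor's leading term divides it; move w to the remainder.
  leading term 1: no divisor's leading term divides it; move 3 to the remainder.
  remainder -v^2 - vw - 2v + w^2 + w + 3 ≠ 0; add g_3 = -v^2 - vw - 2v + w^2 + w + 3 to the basis.

S(f_1,g_3): leading monomials are coprime, so the S-polynomial reduces to 0 (Buchberger's first criterion).
S(f_2,g_3): leading monomials are coprime, so the S-polynomial reduces to 0 (Buchberger's first criterion).
Every S-polynomial of the final basis reduces to 0, so we have a Gröbner basis.
Inter-reduce: drop elements whose leading term is divisible by another's, tail-reduce, and make monic.
Reduced Gröbner basis: {u - 3vw - 2v + w - 2, v^2 + vw + 2v - w^2 - w - 3}.

Buchberger on the second generating set:
h_1 = -u + 3v^2 + 2vw + 3v - 3w^2 + 2w - 2, LT = u.
h_2 = -3u + 3v^2 - 2vw - 2v - 3w^2 + w - 3, LT = u.

S(h_1,h_2): lcm = u. S = -2v^2 + 2vw + v + 2w^2 + 3w + 1.
  leading term v^2: no divisor's leading term divides it; move -2v^2 to the remainder.
  leading term vw: no divisor's leading term divides it; move 2vw to the remainder.
  leading term v: no divisor's leading term divides it; move v to the remainder.
  leading term w^2: no divisor's leading term divides it; move 2w^2 to the remainder.
  leading term w: no divisor's leading term divides it; move 3w to the remainder.
  leading term 1: no divisor's leading term divides it; move 1 to the remainder.
  remainder -2v^2 + 2vw + v + 2w^2 + 3w + 1 ≠ 0; add k_3 = -2v^2 + 2vw + v + 2w^2 + 3w + 1 to the basis.

S(h_1,k_3): leading monomials are coprime, so the S-polynomial reduces to 0 (Buchberger's first criterion).
S(h_2,k_3): leading monomials are coprime, so the S-polynomial reduces to 0 (Buchberger's first criterion).
Every S-polynomial of the final basis reduces to 0, so we have a Gröbner basis.
Inter-reduce: drop elements whose leading term is divisible by another's, tail-reduce, and make monic.
Reduced Gröbner basis: {u + 2vw - v - 3w - 3, v^2 - vw + 3v - w^2 + 2w + 3}.

These differ, so the ideals are not equal.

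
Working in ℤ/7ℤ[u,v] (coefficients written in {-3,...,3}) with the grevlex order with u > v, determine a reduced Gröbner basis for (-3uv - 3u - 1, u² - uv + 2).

The reduced Gröbner basis is the canonical form of the ideal for this ordering.

f_1 = -3uv - 3u - 1, LT = uv.
f_2 = u² - uv + 2, LT = u².

S(f_1,f_2): lcm = u²v. S = uv² + u² - 2u - 2v.
  reduce S modulo (f_1, f_2):
  remainder -2u - 2 ≠ 0; add g_3 = -2u - 2 to the basis.

S(f_1,g_3): lcm = uv. S = u - v - 2.
  reduce S modulo (f_1, f_2, g_3):
  remainder -v - 3 ≠ 0; add g_4 = -v - 3 to the basis.

The other S-polynomials (S(f_2,g_3), S(f_1,g_4), S(f_2,g_4), S(g_3,g_4)) all reduce to 0 modulo the current basis, so we have a Gröbner basis.
Inter-reduce: drop elements whose leading term is divisible by another's, tail-reduce, and make monic.

G = {u + 1, v + 3}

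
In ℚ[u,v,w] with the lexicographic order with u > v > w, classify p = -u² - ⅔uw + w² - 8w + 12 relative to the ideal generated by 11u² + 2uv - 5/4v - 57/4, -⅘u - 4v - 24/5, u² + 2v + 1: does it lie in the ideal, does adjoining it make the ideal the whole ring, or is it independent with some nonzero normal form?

-u² - ⅔uw + w² - 8w + 12 is independent of I; its normal form modulo I is w² - 22/3w + 11.

First compute the reduced Gröbner basis of I by Buchberger's algorithm.
f_1 = 11u² + 2uv - 5/4v - 57/4, LT = u².
f_2 = -⅘u - 4v - 24/5, LT = u.
f_3 = u² + 2v + 1, LT = u².

S(f_1,f_2): lcm = u². S = -53/11uv - 6u - 5/44v - 57/44.
  leading term uv: subtract (265/44v)·f_2 from -53/11uv - 6u - 5/44v - 57/44 → -6u + 265/11v² + 1267/44v - 57/44
  leading term u: subtract (15/2)·f_2 from -6u + 265/11v² + 1267/44v - 57/44 → 265/11v² + 2587/44v + 1527/44
  leading term v²: no divisor's leading term divides it; move 265/11v² to the remainder.
  leading term v: no divisor's leading term divides it; move 2587/44v to the remainder.
  leading term 1: no divisor's leading term divides it; move 1527/44 to the remainder.
  remainder 265/11v² + 2587/44v + 1527/44 ≠ 0; add h_4 = 265/11v² + 2587/44v + 1527/44 to the basis.

S(f_1,f_3): lcm = u². S = 2/11uv - 93/44v - 101/44.
  leading term uv: subtract (-5/22v)·f_2 from 2/11uv - 93/44v - 101/44 → -10/11v² - 141/44v - 101/44
  leading term v²: subtract (-2/53)·h_4 from -10/11v² - 141/44v - 101/44 → -209/212v - 209/212
  leading term v: no divisor's leading term divides it; move -209/212v to the remainder.
  leading term 1: no divisor's leading term divides it; move -209/212 to the remainder.
  remainder -209/212v - 209/212 ≠ 0; add h_5 = -209/212v - 209/212 to the basis.

S(f_2,f_3): lcm = u². S = 5uv + 6u - 2v - 1.
  leading term uv: subtract (-25/4v)·f_2 from 5uv + 6u - 2v - 1 → 6u - 25v² - 32v - 1
  leading term u: subtract (-15/2)·f_2 from 6u - 25v² - 32v - 1 → -25v² - 62v - 37
  leading term v²: subtract (-55/53)·h_4 from -25v² - 62v - 37 → -209/212v - 209/212
  leading term v: subtract (1)·h_5 from -209/212v - 209/212 → 0
  remainder 0.

S(f_1,h_4): leading monomials are coprime, so the S-polynomial reduces to 0 (Buchberger's first criterion).
S(f_2,h_4): leading monomials are coprime, so the S-polynomial reduces to 0 (Buchberger's first criterion).
S(f_3,h_4): leading monomials are coprime, so the S-polynomial reduces to 0 (Buchberger's first criterion).
S(f_1,h_5): leading monomials are coprime, so the S-polynomial reduces to 0 (Buchberger's first criterion).
S(f_2,h_5): leading monomials are coprime, so the S-polynomial reduces to 0 (Buchberger's first criterion).
S(f_3,h_5): leading monomials are coprime, so the S-polynomial reduces to 0 (Buchberger's first criterion).
S(h_4,h_5): lcm = v². S = 1527/1060v + 1527/1060.
  leading term v: subtract (-1527/1045)·h_5 from 1527/1060v + 1527/1060 → 0
  remainder 0.

Every S-polynomial of the final basis reduces to 0, so we have a Gröbner basis.
Inter-reduce: drop elements whose leading term is divisible by another's, tail-reduce, and make monic.
Reduced Gröbner basis: {u + 1, v + 1}.
Label its elements g_1 = u + 1, g_2 = v + 1.

Reduce p = -u² - ⅔uw + w² - 8w + 12 modulo G:
  leading term u²: subtract (-u)·g_1 from -u² - ⅔uw + w² - 8w + 12 → -⅔uw + u + w² - 8w + 12
  leading term uw: subtract (-⅔w)·g_1 from -⅔uw + u + w² - 8w + 12 → u + w² - 22/3w + 12
  leading term u: subtract (1)·g_1 from u + w² - 22/3w + 12 → w² - 22/3w + 11
  leading term w²: no divisor's leading term divides it; move w² to the remainder.
  leading term w: no divisor's leading term divides it; move -22/3w to the remainder.
  leading term 1: no divisor's leading term divides it; move 11 to the remainder.
  normal form = w² - 22/3w + 11.
The normal form is nonzero, so p ∉ I. Since p minus its normal form lies in I, I + (p) = I + (r) where r = w² - 22/3w + 11; decide whether this ideal is the whole ring.
Run Buchberger on G together with r (pairs among the g_i already reduce to 0 since G is a Gröbner basis):
g_1 = u + 1, LT = u.
g_2 = v + 1, LT = v.
r = w² - 22/3w + 11, LT = w².

S(g_1,g_2): leading monomials are coprime, so the S-polynomial reduces to 0 (Buchberger's first criterion).
S(g_1,r): leading monomials are coprime, so the S-polynomial reduces to 0 (Buchberger's first criterion).
S(g_2,r): leading monomials are coprime, so the S-polynomial reduces to 0 (Buchberger's first criterion).
Every S-polynomial of the final basis reduces to 0, so we have a Gröbner basis.
Inter-reduce: drop elements whose leading term is divisible by another's, tail-reduce, and make monic.
Reduced Gröbner basis: {u + 1, v + 1, w² - 22/3w + 11}.
The reduced Gröbner basis of I + (p) is {u + 1, v + 1, w² - 22/3w + 11} ≠ {1}, a proper ideal, so the enlarged system stays consistent: p is independent of I, with normal form w² - 22/3w + 11.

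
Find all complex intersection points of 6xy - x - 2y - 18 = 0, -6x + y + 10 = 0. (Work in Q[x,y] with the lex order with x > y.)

{(1/36, -59/6), (2, 2)}

Compute a lex Gröbner basis by Buchberger's algorithm.
f_1 = 6xy - x - 2y - 18, LT = xy.
f_2 = -6x + y + 10, LT = x.

S(f_1,f_2): lcm = xy. S = -1/6x + 1/6y^2 + 4/3y - 3.
  reduce S modulo (f_1, f_2):
  remainder 1/6y^2 + 47/36y - 59/18 ≠ 0; add h_3 = 1/6y^2 + 47/36y - 59/18 to the basis.

The other S-polynomials (S(f_1,h_3), S(f_2,h_3)) all reduce to 0 modulo the current basis, so we have a Gröbner basis.
Inter-reduce: drop elements whose leading term is divisible by another's, tail-reduce, and make monic.
Reduced Gröbner basis: {x - 1/6y - 5/3, y^2 + 47/6y - 59/3}.

A lex Gröbner basis eliminates variables successively. Here y^2 + 47/6y - 59/3 depends only on y, with roots {-59/6, 2}; lifting each root through the earlier basis elements recovers the full solutions.
  y = -59/6: the earlier basis element becomes x - 1/36 = 0, giving x = 1/36 — point (1/36, -59/6).
  y = 2: the earlier basis element becomes x - 2 = 0, giving x = 2 — point (2, 2).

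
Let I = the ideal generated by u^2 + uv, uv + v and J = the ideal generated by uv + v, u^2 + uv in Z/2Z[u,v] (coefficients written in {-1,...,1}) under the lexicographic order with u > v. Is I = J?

Yes, the ideals are equal.

Equality of ideals is decidable: compute both reduced Gröbner bases (unique for the ordering) and check whether they agree.
Buchberger on the first generating set:
f_1 = u^2 + uv, LT = u^2.
f_2 = uv + v, LT = uv.

S(f_1,f_2): lcm = u^2v. S = uv^2 + uv.
  leading term uv^2: subtract (v)·f_2 from uv^2 + uv → uv + v^2
  leading term uv: subtract (1)·f_2 from uv + v^2 → v^2 + v
  leading term v^2: no divisor's leading term divides it; move v^2 to the remainder.
  leading term v: no divisor's leading term divides it; move v to the remainder.
  remainder v^2 + v ≠ 0; add g_3 = v^2 + v to the basis.

The other S-polynomials (S(f_1,g_3), S(f_2,g_3)) all reduce to 0 modulo the current basis, so we have a Gröbner basis.
Inter-reduce: drop elements whose leading term is divisible by another's, tail-reduce, and make monic.
Reduced Gröbner basis: {u^2 + v, uv + v, v^2 + v}.

Buchberger on the second generating set:
h_1 = uv + v, LT = uv.
h_2 = u^2 + uv, LT = u^2.

S(h_1,h_2): lcm = u^2v. S = uv^2 + uv.
  leading term uv^2: subtract (v)·h_1 from uv^2 + uv → uv + v^2
  leading term uv: subtract (1)·h_1 from uv + v^2 → v^2 + v
  leading term v^2: no divisor's leading term divides it; move v^2 to the remainder.
  leading term v: no divisor's leading term divides it; move v to the remainder.
  remainder v^2 + v ≠ 0; add k_3 = v^2 + v to the basis.

The other S-polynomials (S(h_1,k_3), S(h_2,k_3)) all reduce to 0 modulo the current basis, so we have a Gröbner basis.
Inter-reduce: drop elements whose leading term is divisible by another's, tail-reduce, and make monic.
Reduced Gröbner basis: {u^2 + v, uv + v, v^2 + v}.

The two bases agree; hence the ideals are identical.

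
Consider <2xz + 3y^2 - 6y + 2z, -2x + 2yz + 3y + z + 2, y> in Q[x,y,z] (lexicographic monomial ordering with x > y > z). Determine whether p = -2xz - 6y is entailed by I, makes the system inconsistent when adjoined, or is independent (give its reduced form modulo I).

First compute the reduced Gröbner basis of I by Buchberger's algorithm.
f_1 = 2xz + 3y^2 - 6y + 2z, LT = xz.
f_2 = -2x + 2yz + 3y + z + 2, LT = x.
f_3 = y, LT = y.

S(f_1,f_2): lcm = xz. S = 3/2y^2 + yz^2 + 3/2yz - 3y + 1/2z^2 + 2z.
  leading term y^2: subtract (3/2y)·f_3 from 3/2y^2 + yz^2 + 3/2yz - 3y + 1/2z^2 + 2z → yz^2 + 3/2yz - 3y + 1/2z^2 + 2z
  leading term yz^2: subtract (z^2)·f_3 from yz^2 + 3/2yz - 3y + 1/2z^2 + 2z → 3/2yz - 3y + 1/2z^2 + 2z
  leading term yz: subtract (3/2z)·f_3 from 3/2yz - 3y + 1/2z^2 + 2z → -3y + 1/2z^2 + 2z
  leading term y: subtract (-3)·f_3 from -3y + 1/2z^2 + 2z → 1/2z^2 + 2z
  leading term z^2: no divisor's leading term divides it; move 1/2z^2 to the remainder.
  leading term z: no divisor's leading term divides it; move 2z to the remainder.
  remainder 1/2z^2 + 2z ≠ 0; add h_4 = 1/2z^2 + 2z to the basis.

The other S-polynomials (S(f_1,f_3), S(f_2,f_3), S(f_1,h_4), S(f_2,h_4), S(f_3,h_4)) all reduce to 0 modulo the current basis, so we have a Gröbner basis.
Inter-reduce: drop elements whose leading term is divisible by another's, tail-reduce, and make monic.
Reduced Gröbner basis: {x - 1/2z - 1, y, z^2 + 4z}.
Label its elements g_1 = x - 1/2z - 1, g_2 = y, g_3 = z^2 + 4z.

Reduce p = -2xz - 6y modulo G:
  leading term xz: subtract (-2z)·g_1 from -2xz - 6y → -6y - z^2 - 2z
  leading term y: subtract (-6)·g_2 from -6y - z^2 - 2z → -z^2 - 2z
  leading term z^2: subtract (-1)·g_3 from -z^2 - 2z → 2z
  leading term z: no divisor's leading term divides it; move 2z to the remainder.
  normal form = 2z.
The normal form is nonzero, so p ∉ I. Since p minus its normal form lies in I, I + (p) = I + (r) where r = 2z; decide whether this ideal is the whole ring.
Run Buchberger on G together with r (pairs among the g_i already reduce to 0 since G is a Gröbner basis):
g_1 = x - 1/2z - 1, LT = x.
g_2 = y, LT = y.
g_3 = z^2 + 4z, LT = z^2.
r = 2z, LT = z.

The S-polynomials (S(g_1,g_2), S(g_1,g_3), S(g_1,r), S(g_2,g_3), S(g_2,r), S(g_3,r)) all reduce to 0 modulo the current basis, so we have a Gröbner basis.
Inter-reduce: drop elements whose leading term is divisible by another's, tail-reduce, and make monic.
Reduced Gröbner basis: {x - 1, y, z}.
The reduced Gröbner basis of I + (p) is {x - 1, y, z} ≠ {1}, a proper ideal, so the enlarged system stays consistent: p is independent of I, with normal form 2z.

Ideal membership is decidable via reduction modulo a Gröbner basis.

-2xz - 6y is independent of I; its normal form modulo I is 2z.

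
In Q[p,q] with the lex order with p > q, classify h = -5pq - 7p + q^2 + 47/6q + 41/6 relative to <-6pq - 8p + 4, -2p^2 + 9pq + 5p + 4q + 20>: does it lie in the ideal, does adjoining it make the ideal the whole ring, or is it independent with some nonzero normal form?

Adjoining -5pq - 7p + q^2 + 47/6q + 41/6 makes the ideal the whole ring: the system is inconsistent.

First compute the reduced Gröbner basis of I by Buchberger's algorithm.
f_1 = -6pq - 8p + 4, LT = pq.
f_2 = -2p^2 + 9pq + 5p + 4q + 20, LT = p^2.

S(f_1,f_2): lcm = p^2q. S = 4/3p^2 + 9/2pq^2 + 5/2pq - 2/3p + 2q^2 + 10q.
  leading term p^2: subtract (-2/3)·f_2 from 4/3p^2 + 9/2pq^2 + 5/2pq - 2/3p + 2q^2 + 10q → 9/2pq^2 + 17/2pq + 8/3p + 2q^2 + 38/3q + 40/3
  leading term pq^2: subtract (-3/4q)·f_1 from 9/2pq^2 + 17/2pq + 8/3p + 2q^2 + 38/3q + 40/3 → 5/2pq + 8/3p + 2q^2 + 47/3q + 40/3
  leading term pq: subtract (-5/12)·f_1 from 5/2pq + 8/3p + 2q^2 + 47/3q + 40/3 → -2/3p + 2q^2 + 47/3q + 15
  leading term p: no divisor's leading term divides it; move -2/3p to the remainder.
  leading term q^2: no divisor's leading term divides it; move 2q^2 to the remainder.
  leading term q: no divisor's leading term divides it; move 47/3q to the remainder.
  leading term 1: no divisor's leading term divides it; move 15 to the remainder.
  remainder -2/3p + 2q^2 + 47/3q + 15 ≠ 0; add k_3 = -2/3p + 2q^2 + 47/3q + 15 to the basis.

S(f_1,k_3): lcm = pq. S = 4/3p + 3q^3 + 47/2q^2 + 45/2q - 2/3.
  leading term p: subtract (-2)·k_3 from 4/3p + 3q^3 + 47/2q^2 + 45/2q - 2/3 → 3q^3 + 55/2q^2 + 323/6q + 88/3
  leading term q^3: no divisor's leading term divides it; move 3q^3 to the remainder.
  leading term q^2: no divisor's leading term divides it; move 55/2q^2 to the remainder.
  leading term q: no divisor's leading term divides it; move 323/6q to the remainder.
  leading term 1: no divisor's leading term divides it; move 88/3 to the remainder.
  remainder 3q^3 + 55/2q^2 + 323/6q + 88/3 ≠ 0; add k_4 = 3q^3 + 55/2q^2 + 323/6q + 88/3 to the basis.

The other S-polynomials (S(f_2,k_3), S(f_1,k_4), S(f_2,k_4), S(k_3,k_4)) all reduce to 0 modulo the current basis, so we have a Gröbner basis.
Inter-reduce: drop elements whose leading term is divisible by another's, tail-reduce, and make monic.
Reduced Gröbner basis: {p - 3q^2 - 47/2q - 45/2, q^3 + 55/6q^2 + 323/18q + 88/9}.
Label its elements g_1 = p - 3q^2 - 47/2q - 45/2, g_2 = q^3 + 55/6q^2 + 323/18q + 88/9.

Reduce h = -5pq - 7p + q^2 + 47/6q + 41/6 modulo G:
  leading term pq: subtract (-5q)·g_1 from -5pq - 7p + q^2 + 47/6q + 41/6 → -7p - 15q^3 - 233/2q^2 - 314/3q + 41/6
  leading term p: subtract (-7)·g_1 from -7p - 15q^3 - 233/2q^2 - 314/3q + 41/6 → -15q^3 - 275/2q^2 - 1615/6q - 452/3
  leading term q^3: subtract (-15)·g_2 from -15q^3 - 275/2q^2 - 1615/6q - 452/3 → -4
  leading term 1: no divisor's leading term divides it; move -4 to the remainder.
  normal form = -4.
The normal form is nonzero, so h ∉ I. Since h minus its normal form lies in I, I + (h) = I + (r) where r = -4; decide whether this ideal is the whole ring.
Here r = -4 is a nonzero constant, hence a unit: 1 ∈ I + (h), the Gröbner basis of I + (h) is {1}, and the enlarged system has no common solution — adjoining h is inconsistent.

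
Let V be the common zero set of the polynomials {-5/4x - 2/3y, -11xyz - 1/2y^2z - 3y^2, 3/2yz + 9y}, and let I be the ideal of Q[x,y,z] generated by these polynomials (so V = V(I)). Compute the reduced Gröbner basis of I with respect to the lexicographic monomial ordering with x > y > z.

G = {x + 8/15y, y^2, yz + 6y}

f_1 = -5/4x - 2/3y, LT = x.
f_2 = -11xyz - 1/2y^2z - 3y^2, LT = xyz.
f_3 = 3/2yz + 9y, LT = yz.

S(f_1,f_2): lcm = xyz. S = 161/330y^2z - 3/11y^2.
  leading term y^2z: subtract (161/495y)·f_3 from 161/330y^2z - 3/11y^2 → -16/5y^2
  leading term y^2: no divisor's leading term divides it; move -16/5y^2 to the remainder.
  remainder -16/5y^2 ≠ 0; add g_4 = -16/5y^2 to the basis.

S(f_1,f_3): leading monomials are coprime, so the S-polynomial reduces to 0 (Buchberger's first criterion).
S(f_2,f_3): lcm = xyz. S = -6xy + 1/22y^2z + 3/11y^2.
  leading term xy: subtract (24/5y)·f_1 from -6xy + 1/22y^2z + 3/11y^2 → 1/22y^2z + 191/55y^2
  leading term y^2z: subtract (1/33y)·f_3 from 1/22y^2z + 191/55y^2 → 16/5y^2
  leading term y^2: subtract (-1)·g_4 from 16/5y^2 → 0
  remainder 0.

S(f_1,g_4): leading monomials are coprime, so the S-polynomial reduces to 0 (Buchberger's first criterion).
S(f_2,g_4): lcm = xy^2z. S = 1/22y^3z + 3/11y^3.
  leading term y^3z: subtract (1/33y^2)·f_3 from 1/22y^3z + 3/11y^3 → 0
  remainder 0.

S(f_3,g_4): lcm = y^2z. S = 6y^2.
  leading term y^2: subtract (-15/8)·g_4 from 6y^2 → 0
  remainder 0.

Every S-polynomial of the final basis reduces to 0, so we have a Gröbner basis.
Inter-reduce: drop elements whose leading term is divisible by another's, tail-reduce, and make monic.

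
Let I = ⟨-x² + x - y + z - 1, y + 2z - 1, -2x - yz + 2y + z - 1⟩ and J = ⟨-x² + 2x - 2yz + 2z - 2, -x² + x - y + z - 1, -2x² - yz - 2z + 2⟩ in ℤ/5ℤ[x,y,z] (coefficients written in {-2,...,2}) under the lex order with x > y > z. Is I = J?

Equality of ideals is decidable: compute both reduced Gröbner bases (unique for the ordering) and check whether they agree.
Buchberger on the first generating set:
f_1 = -x² + x - y + z - 1, LT = x².
f_2 = y + 2z - 1, LT = y.
f_3 = -2x - yz + 2y + z - 1, LT = x.

S(f_1,f_3): lcm = x². S = 2xyz + xy - 2xz + x + y - z + 1.
  leading term xyz: subtract (2xz)·f_2 from 2xyz + xy - 2xz + x + y - z + 1 → xy + xz² + x + y - z + 1
  leading term xy: subtract (x)·f_2 from xy + xz² + x + y - z + 1 → xz² - 2xz + 2x + y - z + 1
  leading term xz²: subtract (2z²)·f_3 from xz² - 2xz + 2x + y - z + 1 → -2xz + 2x + 2yz³ + yz² + y - 2z³ + 2z² - z + 1
  leading term xz: subtract (z)·f_3 from -2xz + 2x + 2yz³ + yz² + y - 2z³ + 2z² - z + 1 → 2x + 2yz³ + 2yz² - 2yz + y - 2z³ + z² + 1
  leading term x: subtract (-1)·f_3 from 2x + 2yz³ + 2yz² - 2yz + y - 2z³ + z² + 1 → 2yz³ + 2yz² + 2yz - 2y - 2z³ + z² + z
  leading term yz³: subtract (2z³)·f_2 from 2yz³ + 2yz² + 2yz - 2y - 2z³ + z² + z → 2yz² + 2yz - 2y + z⁴ + z² + z
  leading term yz²: subtract (2z²)·f_2 from 2yz² + 2yz - 2y + z⁴ + z² + z → 2yz - 2y + z⁴ + z³ - 2z² + z
  leading term yz: subtract (2z)·f_2 from 2yz - 2y + z⁴ + z³ - 2z² + z → -2y + z⁴ + z³ - z² - 2z
  leading term y: subtract (-2)·f_2 from -2y + z⁴ + z³ - z² - 2z → z⁴ + z³ - z² + 2z - 2
  leading term z⁴: no divisor's leading term divides it; move z⁴ to the remainder.
  leading term z³: no divisor's leading term divides it; move z³ to the remainder.
  leading term z²: no divisor's leading term divides it; move -z² to the remainder.
  leading term z: no divisor's leading term divides it; move 2z to the remainder.
  leading term 1: no divisor's leading term divides it; move -2 to the remainder.
  remainder z⁴ + z³ - z² + 2z - 2 ≠ 0; add g_4 = z⁴ + z³ - z² + 2z - 2 to the basis.

The other S-polynomials (S(f_1,f_2), S(f_2,f_3), S(f_1,g_4), S(f_2,g_4), S(f_3,g_4)) all reduce to 0 modulo the current basis, so we have a Gröbner basis.
Inter-reduce: drop elements whose leading term is divisible by another's, tail-reduce, and make monic.
Reduced Gröbner basis: {x - z² + 2z + 2, y + 2z - 1, z⁴ + z³ - z² + 2z - 2}.

Buchberger on the second generating set:
h_1 = -x² + 2x - 2yz + 2z - 2, LT = x².
h_2 = -x² + x - y + z - 1, LT = x².
h_3 = -2x² - yz - 2z + 2, LT = x².

S(h_1,h_2): lcm = x². S = -x + 2yz - y - z + 1.
  leading term x: no divisor's leading term divides it; move -x to the remainder.
  leading term yz: no divisor's leading term divides it; move 2yz to the remainder.
  leading term y: no divisor's leading term divides it; move -y to the remainder.
  leading term z: no divisor's leading term divides it; move -z to the remainder.
  leading term 1: no divisor's leading term divides it; move 1 to the remainder.
  remainder -x + 2yz - y - z + 1 ≠ 0; add k_4 = -x + 2yz - y - z + 1 to the basis.

S(h_1,h_3): lcm = x². S = -2x - yz + 2z - 2.
  leading term x: subtract (2)·k_4 from -2x - yz + 2z - 2 → 2y - z + 1
  leading term y: no divisor's leading term divides it; move 2y to the remainder.
  leading term z: no divisor's leading term divides it; move -z to the remainder.
  leading term 1: no divisor's leading term divides it; move 1 to the remainder.
  remainder 2y - z + 1 ≠ 0; add k_5 = 2y - z + 1 to the basis.

S(h_1,k_4): lcm = x². S = 2xyz - xy - xz - x + 2yz - 2z + 2.
  leading term xyz: subtract (-2yz)·k_4 from 2xyz - xy - xz - x + 2yz - 2z + 2 → -xy - xz - x - y²z² - 2y²z - 2yz² - yz - 2z + 2
  leading term xy: subtract (y)·k_4 from -xy - xz - x - y²z² - 2y²z - 2yz² - yz - 2z + 2 → -xz - x - y²z² + y²z + y² - 2yz² - y - 2z + 2
  leading term xz: subtract (z)·k_4 from -xz - x - y²z² + y²z + y² - 2yz² - y - 2z + 2 → -x - y²z² + y²z + y² + yz² + yz - y + z² + 2z + 2
  leading term x: subtract (1)·k_4 from -x - y²z² + y²z + y² + yz² + yz - y + z² + 2z + 2 → -y²z² + y²z + y² + yz² - yz + z² - 2z + 1
  leading term y²z²: subtract (2yz²)·k_5 from -y²z² + y²z + y² + yz² - yz + z² - 2z + 1 → y²z + y² + 2yz³ - yz² - yz + z² - 2z + 1
  leading term y²z: subtract (-2yz)·k_5 from y²z + y² + 2yz³ - yz² - yz + z² - 2z + 1 → y² + 2yz³ + 2yz² + yz + z² - 2z + 1
  leading term y²: subtract (-2y)·k_5 from y² + 2yz³ + 2yz² + yz + z² - 2z + 1 → 2yz³ + 2yz² - yz + 2y + z² - 2z + 1
  leading term yz³: subtract (z³)·k_5 from 2yz³ + 2yz² - yz + 2y + z² - 2z + 1 → 2yz² - yz + 2y + z⁴ - z³ + z² - 2z + 1
  leading term yz²: subtract (z²)·k_5 from 2yz² - yz + 2y + z⁴ - z³ + z² - 2z + 1 → -yz + 2y + z⁴ - 2z + 1
  leading term yz: subtract (2z)·k_5 from -yz + 2y + z⁴ - 2z + 1 → 2y + z⁴ + 2z² + z + 1
  leading term y: subtract (1)·k_5 from 2y + z⁴ + 2z² + z + 1 → z⁴ + 2z² + 2z
  leading term z⁴: no divisor's leading term divides it; move z⁴ to the remainder.
  leading term z²: no divisor's leading term divides it; move 2z² to the remainder.
  leading term z: no divisor's leading term divides it; move 2z to the remainder.
  remainder z⁴ + 2z² + 2z ≠ 0; add k_6 = z⁴ + 2z² + 2z to the basis.

The other S-polynomials (S(h_2,h_3), S(h_2,k_4), S(h_3,k_4), S(h_1,k_5), S(h_2,k_5), S(h_3,k_5), S(k_4,k_5), S(h_1,k_6), S(h_2,k_6), S(h_3,k_6), S(k_4,k_6), S(k_5,k_6)) all reduce to 0 modulo the current basis, so we have a Gröbner basis.
Inter-reduce: drop elements whose leading term is divisible by another's, tail-reduce, and make monic.
Reduced Gröbner basis: {x - z² + 1, y + 2z - 2, z⁴ + 2z² + 2z}.

These differ, so the ideals are not equal.

No, the ideals differ.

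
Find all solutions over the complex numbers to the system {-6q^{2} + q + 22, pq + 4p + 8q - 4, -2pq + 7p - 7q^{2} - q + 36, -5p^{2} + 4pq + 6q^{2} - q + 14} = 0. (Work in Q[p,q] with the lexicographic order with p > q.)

{(-2, 2)}

Compute a lex Gröbner basis by Buchberger's algorithm.
f_1 = -6q^{2} + q + 22, LT = q^{2}.
f_2 = pq + 4p + 8q - 4, LT = pq.
f_3 = -2pq + 7p - 7q^{2} - q + 36, LT = pq.
f_4 = -5p^{2} + 4pq + 6q^{2} - q + 14, LT = p^{2}.

S(f_1,f_2): lcm = pq^{2}. S = -\tfrac{25}{6}pq - \tfrac{11}{3}p - 8q^{2} + 4q.
  leading term pq: subtract (-\tfrac{25}{6})·f_2 from -\tfrac{25}{6}pq - \tfrac{11}{3}p - 8q^{2} + 4q → 13p - 8q^{2} + \tfrac{112}{3}q - \tfrac{50}{3}
  leading term p: no divisor's leading term divides it; move 13p to the remainder.
  leading term q^{2}: subtract (\tfrac{4}{3})·f_1 from -8q^{2} + \tfrac{112}{3}q - \tfrac{50}{3} → 36q - 46
  leading term q: no divisor's leading term divides it; move 36q to the remainder.
  leading term 1: no divisor's leading term divides it; move -46 to the remainder.
  remainder 13p + 36q - 46 ≠ 0; add h_5 = 13p + 36q - 46 to the basis.

S(f_1,f_3): lcm = pq^{2}. S = \tfrac{10}{3}pq - \tfrac{11}{3}p - \tfrac{7}{2}q^{3} - \tfrac{1}{2}q^{2} + 18q.
  leading term pq: subtract (\tfrac{10}{3})·f_2 from \tfrac{10}{3}pq - \tfrac{11}{3}p - \tfrac{7}{2}q^{3} - \tfrac{1}{2}q^{2} + 18q → -17p - \tfrac{7}{2}q^{3} - \tfrac{1}{2}q^{2} - \tfrac{26}{3}q + \tfrac{40}{3}
  leading term p: subtract (-\tfrac{17}{13})·h_5 from -17p - \tfrac{7}{2}q^{3} - \tfrac{1}{2}q^{2} - \tfrac{26}{3}q + \tfrac{40}{3} → -\tfrac{7}{2}q^{3} - \tfrac{1}{2}q^{2} + \tfrac{1498}{39}q - \tfrac{1826}{39}
  leading term q^{3}: subtract (\tfrac{7}{12}q)·f_1 from -\tfrac{7}{2}q^{3} - \tfrac{1}{2}q^{2} + \tfrac{1498}{39}q - \tfrac{1826}{39} → -\tfrac{13}{12}q^{2} + \tfrac{665}{26}q - \tfrac{1826}{39}
  leading term q^{2}: subtract (\tfrac{13}{72})·f_1 from -\tfrac{13}{12}q^{2} + \tfrac{665}{26}q - \tfrac{1826}{39} → \tfrac{23771}{936}q - \tfrac{23771}{468}
  leading term q: no divisor's leading term divides it; move \tfrac{23771}{936}q to the remainder.
  leading term 1: no divisor's leading term divides it; move -\tfrac{23771}{468} to the remainder.
  remainder \tfrac{23771}{936}q - \tfrac{23771}{468} ≠ 0; add h_6 = \tfrac{23771}{936}q - \tfrac{23771}{468} to the basis.

The other S-polynomials (S(f_1,f_4), S(f_2,f_3), S(f_2,f_4), S(f_3,f_4), S(f_1,h_5), S(f_2,h_5), S(f_3,h_5), S(f_4,h_5), S(f_1,h_6), S(f_2,h_6), S(f_3,h_6), S(f_4,h_6), S(h_5,h_6)) all reduce to 0 modulo the current basis, so we have a Gröbner basis.
Inter-reduce: drop elements whose leading term is divisible by another's, tail-reduce, and make monic.
Reduced Gröbner basis: {p + 2, q - 2}.

Since the basis is lex-ordered, q - 2 is univariate in q. Its roots are {2}. Back-substituting each root into the other basis elements fixes the other coordinates.
  q = 2: the earlier basis element becomes p + 2 = 0, giving p = -2 — point (-2, 2).
Each listed point satisfies every original equation (direct substitution).
This is the nonlinear analogue of row-reducing a linear system.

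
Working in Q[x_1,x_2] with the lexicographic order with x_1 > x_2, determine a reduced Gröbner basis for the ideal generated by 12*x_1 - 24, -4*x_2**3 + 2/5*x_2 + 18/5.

G = {x_1 - 2, x_2**3 - 1/10*x_2 - 9/10}

f_1 = 12*x_1 - 24, LT = x_1.
f_2 = -4*x_2**3 + 2/5*x_2 + 18/5, LT = x_2**3.

S(f_1,f_2): leading monomials are coprime, so the S-polynomial reduces to 0 (Buchberger's first criterion).
Every S-polynomial of the final basis reduces to 0, so we have a Gröbner basis.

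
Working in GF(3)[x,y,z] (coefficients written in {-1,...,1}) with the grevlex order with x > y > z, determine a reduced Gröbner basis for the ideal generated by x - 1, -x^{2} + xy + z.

This is the nonlinear analogue of row-reducing a linear system.

f_1 = x - 1, LT = x.
f_2 = -x^{2} + xy + z, LT = x^{2}.

S(f_1,f_2): lcm = x^{2}. S = xy - x + z.
  leading term xy: subtract (y)·f_1 from xy - x + z → -x + y + z
  leading term x: subtract (-1)·f_1 from -x + y + z → y + z - 1
  leading term y: no divisor's leading term divides it; move y to the remainder.
  leading term z: no divisor's leading term divides it; move z to the remainder.
  leading term 1: no divisor's leading term divides it; move -1 to the remainder.
  remainder y + z - 1 ≠ 0; add g_3 = y + z - 1 to the basis.

The other S-polynomials (S(f_1,g_3), S(f_2,g_3)) all reduce to 0 modulo the current basis, so we have a Gröbner basis.
Inter-reduce: drop elements whose leading term is divisible by another's, tail-reduce, and make monic.

G = {x - 1, y + z - 1}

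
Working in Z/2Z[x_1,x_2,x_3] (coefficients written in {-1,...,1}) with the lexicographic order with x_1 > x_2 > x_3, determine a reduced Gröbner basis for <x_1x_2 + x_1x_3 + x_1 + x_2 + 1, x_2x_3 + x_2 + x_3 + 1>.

f_1 = x_1x_2 + x_1x_3 + x_1 + x_2 + 1, LT = x_1x_2.
f_2 = x_2x_3 + x_2 + x_3 + 1, LT = x_2x_3.

S(f_1,f_2): lcm = x_1x_2x_3. S = x_1x_2 + x_1x_3^{2} + x_1 + x_2x_3 + x_3.
  leading term x_1x_2: subtract (1)·f_1 from x_1x_2 + x_1x_3^{2} + x_1 + x_2x_3 + x_3 → x_1x_3^{2} + x_1x_3 + x_2x_3 + x_2 + x_3 + 1
  leading term x_1x_3^{2}: no divisor's leading term divides it; move x_1x_3^{2} to the remainder.
  leading term x_1x_3: no divisor's leading term divides it; move x_1x_3 to the remainder.
  leading term x_2x_3: subtract (1)·f_2 from x_2x_3 + x_2 + x_3 + 1 → 0
  remainder x_1x_3^{2} + x_1x_3 ≠ 0; add g_3 = x_1x_3^{2} + x_1x_3 to the basis.

S(f_1,g_3): lcm = x_1x_2x_3^{2}. S = x_1x_2x_3 + x_1x_3^{3} + x_1x_3^{2} + x_2x_3^{2} + x_3^{2}.
  leading term x_1x_2x_3: subtract (x_3)·f_1 from x_1x_2x_3 + x_1x_3^{3} + x_1x_3^{2} + x_2x_3^{2} + x_3^{2} → x_1x_3^{3} + x_1x_3 + x_2x_3^{2} + x_2x_3 + x_3^{2} + x_3
  leading term x_1x_3^{3}: subtract (x_3)·g_3 from x_1x_3^{3} + x_1x_3 + x_2x_3^{2} + x_2x_3 + x_3^{2} + x_3 → x_1x_3^{2} + x_1x_3 + x_2x_3^{2} + x_2x_3 + x_3^{2} + x_3
  leading term x_1x_3^{2}: subtract (1)·g_3 from x_1x_3^{2} + x_1x_3 + x_2x_3^{2} + x_2x_3 + x_3^{2} + x_3 → x_2x_3^{2} + x_2x_3 + x_3^{2} + x_3
  leading term x_2x_3^{2}: subtract (x_3)·f_2 from x_2x_3^{2} + x_2x_3 + x_3^{2} + x_3 → 0
  remainder 0.

S(f_2,g_3): lcm = x_1x_2x_3^{2}. S = x_1x_3^{2} + x_1x_3.
  leading term x_1x_3^{2}: subtract (1)·g_3 from x_1x_3^{2} + x_1x_3 → 0
  remainder 0.

Every S-polynomial of the final basis reduces to 0, so we have a Gröbner basis.

G = {x_1x_2 + x_1x_3 + x_1 + x_2 + 1, x_1x_3^{2} + x_1x_3, x_2x_3 + x_2 + x_3 + 1}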